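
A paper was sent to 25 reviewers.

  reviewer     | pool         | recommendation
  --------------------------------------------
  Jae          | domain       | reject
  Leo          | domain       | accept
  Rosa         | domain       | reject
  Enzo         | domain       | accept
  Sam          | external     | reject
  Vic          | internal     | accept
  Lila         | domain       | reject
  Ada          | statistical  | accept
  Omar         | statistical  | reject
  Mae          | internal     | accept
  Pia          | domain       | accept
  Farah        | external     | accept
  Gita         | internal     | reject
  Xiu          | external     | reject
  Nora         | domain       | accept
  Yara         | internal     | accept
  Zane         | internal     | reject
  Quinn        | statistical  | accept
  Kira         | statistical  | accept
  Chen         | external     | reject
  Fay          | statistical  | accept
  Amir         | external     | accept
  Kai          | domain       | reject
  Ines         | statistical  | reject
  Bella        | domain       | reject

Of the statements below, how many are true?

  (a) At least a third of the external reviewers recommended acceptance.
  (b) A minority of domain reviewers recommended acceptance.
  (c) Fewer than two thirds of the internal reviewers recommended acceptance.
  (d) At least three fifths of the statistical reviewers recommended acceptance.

(a) external: |A| = 5, |A ∩ B| = 2; needs |A ∩ B| / |A| ≥ 1/3 — true.
(b) domain: |A| = 9, |A ∩ B| = 4; needs |A ∩ B| < |A ∖ B| — true.
(c) internal: |A| = 5, |A ∩ B| = 3; needs |A ∩ B| / |A| < 2/3 — true.
(d) statistical: |A| = 6, |A ∩ B| = 4; needs |A ∩ B| / |A| ≥ 3/5 — true.

4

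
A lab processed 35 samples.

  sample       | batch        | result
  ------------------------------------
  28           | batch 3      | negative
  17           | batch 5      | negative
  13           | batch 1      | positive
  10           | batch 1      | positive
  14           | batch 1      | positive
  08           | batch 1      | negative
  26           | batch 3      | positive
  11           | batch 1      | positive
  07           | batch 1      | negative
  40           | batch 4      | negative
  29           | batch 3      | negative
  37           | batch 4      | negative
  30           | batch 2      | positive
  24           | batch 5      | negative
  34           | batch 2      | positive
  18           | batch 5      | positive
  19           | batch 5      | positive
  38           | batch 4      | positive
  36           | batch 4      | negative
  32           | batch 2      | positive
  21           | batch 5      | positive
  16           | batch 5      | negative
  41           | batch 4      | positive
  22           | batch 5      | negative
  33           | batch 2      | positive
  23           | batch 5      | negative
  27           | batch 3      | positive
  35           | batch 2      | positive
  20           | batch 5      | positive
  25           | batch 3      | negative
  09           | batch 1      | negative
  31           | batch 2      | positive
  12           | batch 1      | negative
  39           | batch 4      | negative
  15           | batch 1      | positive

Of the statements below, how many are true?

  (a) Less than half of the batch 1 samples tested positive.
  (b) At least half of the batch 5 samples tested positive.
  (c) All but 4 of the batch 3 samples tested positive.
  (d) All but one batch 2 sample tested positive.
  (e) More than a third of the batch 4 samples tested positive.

0

(a) batch 1: |A| = 9, |A ∩ B| = 5; needs |A ∩ B| < |A ∖ B| — false.
(b) batch 5: |A| = 9, |A ∩ B| = 4; needs |A ∩ B| ≥ |A ∖ B| — false.
(c) batch 3: |A| = 5, |A ∩ B| = 2; needs |A ∖ B| = 4 — false.
(d) batch 2: |A| = 6, |A ∩ B| = 6; needs |A ∖ B| = 1 — false.
(e) batch 4: |A| = 6, |A ∩ B| = 2; needs |A ∩ B| / |A| > 1/3 — false.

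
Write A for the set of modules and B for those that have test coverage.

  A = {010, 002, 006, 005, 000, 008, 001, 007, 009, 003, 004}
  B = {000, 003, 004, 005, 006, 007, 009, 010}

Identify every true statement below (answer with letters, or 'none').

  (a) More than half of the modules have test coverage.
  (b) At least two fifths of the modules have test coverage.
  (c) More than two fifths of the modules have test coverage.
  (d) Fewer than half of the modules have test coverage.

(a), (b), (c)

|A| = 11, |A ∩ B| = 8, |A ∖ B| = 3.
(a) |A ∩ B| > |A ∖ B|: holds.
(b) |A ∩ B| / |A| ≥ 2/5: holds.
(c) |A ∩ B| / |A| > 2/5: holds.
(d) |A ∩ B| < |A ∖ B|: fails.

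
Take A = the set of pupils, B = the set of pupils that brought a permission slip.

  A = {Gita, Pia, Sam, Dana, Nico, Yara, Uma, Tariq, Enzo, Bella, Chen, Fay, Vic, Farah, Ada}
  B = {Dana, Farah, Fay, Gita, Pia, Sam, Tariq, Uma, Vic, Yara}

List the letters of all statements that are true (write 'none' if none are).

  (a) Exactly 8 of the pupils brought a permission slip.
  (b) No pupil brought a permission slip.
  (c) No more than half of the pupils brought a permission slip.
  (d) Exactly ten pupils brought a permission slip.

|A| = 15, |A ∩ B| = 10, |A ∖ B| = 5.
(a) |A ∩ B| = 8: fails.
(b) A ∩ B = ∅ (|A ∩ B| = 0): fails.
(c) |A ∩ B| ≤ |A ∖ B|: fails.
(d) |A ∩ B| = 10: holds.

(d)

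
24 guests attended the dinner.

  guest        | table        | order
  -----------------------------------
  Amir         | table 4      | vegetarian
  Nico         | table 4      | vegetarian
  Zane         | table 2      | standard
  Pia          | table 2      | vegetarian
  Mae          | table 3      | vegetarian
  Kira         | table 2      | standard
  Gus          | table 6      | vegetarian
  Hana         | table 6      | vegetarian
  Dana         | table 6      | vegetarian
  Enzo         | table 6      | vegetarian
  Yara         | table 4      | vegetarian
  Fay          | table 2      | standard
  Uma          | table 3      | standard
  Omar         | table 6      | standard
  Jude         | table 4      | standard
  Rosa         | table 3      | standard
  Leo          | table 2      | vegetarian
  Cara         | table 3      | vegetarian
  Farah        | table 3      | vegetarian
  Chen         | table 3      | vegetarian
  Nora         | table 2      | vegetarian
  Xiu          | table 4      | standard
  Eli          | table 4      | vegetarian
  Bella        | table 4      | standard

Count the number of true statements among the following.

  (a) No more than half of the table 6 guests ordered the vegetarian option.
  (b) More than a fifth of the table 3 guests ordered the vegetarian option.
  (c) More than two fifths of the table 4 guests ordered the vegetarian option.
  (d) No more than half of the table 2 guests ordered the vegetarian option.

3

(a) table 6: |A| = 5, |A ∩ B| = 4; needs |A ∩ B| ≤ |A ∖ B| — false.
(b) table 3: |A| = 6, |A ∩ B| = 4; needs |A ∩ B| / |A| > 1/5 — true.
(c) table 4: |A| = 7, |A ∩ B| = 4; needs |A ∩ B| / |A| > 2/5 — true.
(d) table 2: |A| = 6, |A ∩ B| = 3; needs |A ∩ B| ≤ |A ∖ B| — true.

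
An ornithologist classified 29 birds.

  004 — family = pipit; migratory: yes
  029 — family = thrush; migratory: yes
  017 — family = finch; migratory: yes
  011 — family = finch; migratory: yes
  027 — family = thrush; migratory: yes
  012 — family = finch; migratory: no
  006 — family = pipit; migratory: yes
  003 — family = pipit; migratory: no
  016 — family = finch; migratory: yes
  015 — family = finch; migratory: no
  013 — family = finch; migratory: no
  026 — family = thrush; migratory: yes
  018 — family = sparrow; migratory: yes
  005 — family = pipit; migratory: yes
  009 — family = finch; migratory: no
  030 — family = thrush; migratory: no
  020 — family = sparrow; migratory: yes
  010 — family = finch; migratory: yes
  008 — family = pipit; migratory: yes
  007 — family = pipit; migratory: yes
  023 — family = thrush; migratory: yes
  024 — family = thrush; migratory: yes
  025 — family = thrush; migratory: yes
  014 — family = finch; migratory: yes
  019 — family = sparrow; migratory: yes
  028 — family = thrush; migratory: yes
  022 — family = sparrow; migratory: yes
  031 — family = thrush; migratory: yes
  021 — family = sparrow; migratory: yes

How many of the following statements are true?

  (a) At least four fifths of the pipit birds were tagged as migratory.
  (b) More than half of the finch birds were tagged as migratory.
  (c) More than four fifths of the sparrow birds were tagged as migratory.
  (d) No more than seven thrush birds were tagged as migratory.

(a) pipit: |A| = 6, |A ∩ B| = 5; needs |A ∩ B| / |A| ≥ 4/5 — true.
(b) finch: |A| = 9, |A ∩ B| = 5; needs |A ∩ B| > |A ∖ B| — true.
(c) sparrow: |A| = 5, |A ∩ B| = 5; needs |A ∩ B| / |A| > 4/5 — true.
(d) thrush: |A| = 9, |A ∩ B| = 8; needs |A ∩ B| ≤ 7 — false.

3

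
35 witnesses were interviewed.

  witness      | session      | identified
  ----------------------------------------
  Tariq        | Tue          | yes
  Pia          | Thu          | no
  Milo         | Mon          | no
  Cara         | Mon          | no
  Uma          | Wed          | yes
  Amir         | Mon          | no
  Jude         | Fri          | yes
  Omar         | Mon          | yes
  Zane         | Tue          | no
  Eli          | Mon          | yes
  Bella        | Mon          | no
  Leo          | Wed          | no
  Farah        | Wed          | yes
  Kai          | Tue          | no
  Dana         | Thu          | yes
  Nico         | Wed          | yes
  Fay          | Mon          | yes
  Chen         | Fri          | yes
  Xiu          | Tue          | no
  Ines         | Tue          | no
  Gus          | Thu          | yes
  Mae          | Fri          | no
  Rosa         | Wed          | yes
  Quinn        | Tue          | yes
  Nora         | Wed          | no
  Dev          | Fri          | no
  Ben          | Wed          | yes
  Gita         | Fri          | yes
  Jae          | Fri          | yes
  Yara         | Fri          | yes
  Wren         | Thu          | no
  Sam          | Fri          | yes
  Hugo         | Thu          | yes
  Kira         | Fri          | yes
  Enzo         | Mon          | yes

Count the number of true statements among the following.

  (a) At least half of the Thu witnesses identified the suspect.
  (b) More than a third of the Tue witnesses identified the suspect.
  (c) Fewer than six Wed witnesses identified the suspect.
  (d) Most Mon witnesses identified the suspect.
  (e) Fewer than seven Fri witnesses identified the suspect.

(a) Thu: |A| = 5, |A ∩ B| = 3; needs |A ∩ B| ≥ |A ∖ B| — true.
(b) Tue: |A| = 6, |A ∩ B| = 2; needs |A ∩ B| / |A| > 1/3 — false.
(c) Wed: |A| = 7, |A ∩ B| = 5; needs |A ∩ B| < 6 — true.
(d) Mon: |A| = 8, |A ∩ B| = 4; needs |A ∩ B| > |A ∖ B| — false.
(e) Fri: |A| = 9, |A ∩ B| = 7; needs |A ∩ B| < 7 — false.

2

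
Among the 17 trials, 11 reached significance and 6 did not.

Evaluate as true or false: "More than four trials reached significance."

The determiner here denotes the relation: |A ∩ B| > 4.
|A| = 17, |A ∩ B| = 11, |A ∖ B| = 6.
|A ∩ B| = 11, so the statement is true.

True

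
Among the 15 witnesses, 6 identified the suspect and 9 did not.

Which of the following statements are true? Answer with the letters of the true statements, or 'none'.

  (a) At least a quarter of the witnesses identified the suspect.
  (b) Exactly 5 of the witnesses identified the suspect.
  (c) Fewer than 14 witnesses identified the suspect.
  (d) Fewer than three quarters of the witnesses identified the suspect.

(a), (c), (d)

|A| = 15, |A ∩ B| = 6, |A ∖ B| = 9.
(a) |A ∩ B| / |A| ≥ 1/4: holds.
(b) |A ∩ B| = 5: fails.
(c) |A ∩ B| < 14: holds.
(d) |A ∩ B| / |A| < 3/4: holds.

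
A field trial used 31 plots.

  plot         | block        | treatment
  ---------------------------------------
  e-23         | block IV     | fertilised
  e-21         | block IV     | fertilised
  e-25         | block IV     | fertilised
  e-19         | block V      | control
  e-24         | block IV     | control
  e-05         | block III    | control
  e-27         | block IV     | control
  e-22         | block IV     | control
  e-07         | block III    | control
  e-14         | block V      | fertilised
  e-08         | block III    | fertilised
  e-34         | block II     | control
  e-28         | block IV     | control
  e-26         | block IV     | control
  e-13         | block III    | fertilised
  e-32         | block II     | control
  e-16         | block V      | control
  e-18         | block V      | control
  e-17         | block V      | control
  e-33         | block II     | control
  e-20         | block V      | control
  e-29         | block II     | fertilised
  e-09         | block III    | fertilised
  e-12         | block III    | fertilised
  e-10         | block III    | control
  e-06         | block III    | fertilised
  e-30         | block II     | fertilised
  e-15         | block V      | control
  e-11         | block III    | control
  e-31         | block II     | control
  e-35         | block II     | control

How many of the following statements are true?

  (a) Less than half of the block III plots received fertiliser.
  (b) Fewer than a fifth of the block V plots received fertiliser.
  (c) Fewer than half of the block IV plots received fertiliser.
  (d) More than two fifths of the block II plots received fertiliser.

(a) block III: |A| = 9, |A ∩ B| = 5; needs |A ∩ B| < |A ∖ B| — false.
(b) block V: |A| = 7, |A ∩ B| = 1; needs |A ∩ B| / |A| < 1/5 — true.
(c) block IV: |A| = 8, |A ∩ B| = 3; needs |A ∩ B| < |A ∖ B| — true.
(d) block II: |A| = 7, |A ∩ B| = 2; needs |A ∩ B| / |A| > 2/5 — false.

2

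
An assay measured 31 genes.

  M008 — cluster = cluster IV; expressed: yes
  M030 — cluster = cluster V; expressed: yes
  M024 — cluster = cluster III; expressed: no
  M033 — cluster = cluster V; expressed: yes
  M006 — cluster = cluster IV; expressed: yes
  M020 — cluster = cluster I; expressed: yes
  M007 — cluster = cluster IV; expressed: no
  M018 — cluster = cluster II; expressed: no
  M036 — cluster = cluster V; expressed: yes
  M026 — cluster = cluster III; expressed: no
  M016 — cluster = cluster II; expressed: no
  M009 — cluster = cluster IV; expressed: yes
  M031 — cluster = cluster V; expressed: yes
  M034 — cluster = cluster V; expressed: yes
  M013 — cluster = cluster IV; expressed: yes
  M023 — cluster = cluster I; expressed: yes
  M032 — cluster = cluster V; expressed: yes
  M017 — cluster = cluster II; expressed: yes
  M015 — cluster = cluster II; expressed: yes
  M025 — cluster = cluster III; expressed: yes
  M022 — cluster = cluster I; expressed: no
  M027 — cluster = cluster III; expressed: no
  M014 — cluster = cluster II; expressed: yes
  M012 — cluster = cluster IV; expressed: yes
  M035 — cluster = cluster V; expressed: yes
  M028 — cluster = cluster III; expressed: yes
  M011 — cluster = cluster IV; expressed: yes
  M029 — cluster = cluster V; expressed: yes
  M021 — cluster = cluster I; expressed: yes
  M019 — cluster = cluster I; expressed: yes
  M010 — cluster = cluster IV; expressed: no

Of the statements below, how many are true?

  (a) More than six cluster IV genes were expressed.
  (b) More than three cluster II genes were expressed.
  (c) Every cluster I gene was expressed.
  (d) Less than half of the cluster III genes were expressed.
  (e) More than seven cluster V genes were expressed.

(a) cluster IV: |A| = 8, |A ∩ B| = 6; needs |A ∩ B| > 6 — false.
(b) cluster II: |A| = 5, |A ∩ B| = 3; needs |A ∩ B| > 3 — false.
(c) cluster I: |A| = 5, |A ∩ B| = 4; needs A ⊆ B, i.e. every element of A is in B (|A ∖ B| = 0) — false.
(d) cluster III: |A| = 5, |A ∩ B| = 2; needs |A ∩ B| < |A ∖ B| — true.
(e) cluster V: |A| = 8, |A ∩ B| = 8; needs |A ∩ B| > 7 — true.

2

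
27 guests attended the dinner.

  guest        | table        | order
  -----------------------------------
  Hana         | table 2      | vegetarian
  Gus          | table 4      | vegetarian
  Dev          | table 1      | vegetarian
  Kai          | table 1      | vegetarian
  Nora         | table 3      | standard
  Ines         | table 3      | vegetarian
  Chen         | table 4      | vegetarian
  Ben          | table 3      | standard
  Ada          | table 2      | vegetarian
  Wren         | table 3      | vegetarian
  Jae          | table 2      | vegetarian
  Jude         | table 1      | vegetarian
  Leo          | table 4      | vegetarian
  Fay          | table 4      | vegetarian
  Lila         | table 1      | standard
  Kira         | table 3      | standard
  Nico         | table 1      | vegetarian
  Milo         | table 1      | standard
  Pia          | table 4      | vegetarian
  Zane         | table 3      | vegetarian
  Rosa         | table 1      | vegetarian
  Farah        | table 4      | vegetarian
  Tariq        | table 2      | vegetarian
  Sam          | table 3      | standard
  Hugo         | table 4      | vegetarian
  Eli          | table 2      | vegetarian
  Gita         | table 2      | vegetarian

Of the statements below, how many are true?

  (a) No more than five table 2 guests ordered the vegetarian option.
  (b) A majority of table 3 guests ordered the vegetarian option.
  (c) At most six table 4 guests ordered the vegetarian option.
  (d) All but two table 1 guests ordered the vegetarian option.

(a) table 2: |A| = 6, |A ∩ B| = 6; needs |A ∩ B| ≤ 5 — false.
(b) table 3: |A| = 7, |A ∩ B| = 3; needs |A ∩ B| > |A ∖ B| — false.
(c) table 4: |A| = 7, |A ∩ B| = 7; needs |A ∩ B| ≤ 6 — false.
(d) table 1: |A| = 7, |A ∩ B| = 5; needs |A ∖ B| = 2 — true.

1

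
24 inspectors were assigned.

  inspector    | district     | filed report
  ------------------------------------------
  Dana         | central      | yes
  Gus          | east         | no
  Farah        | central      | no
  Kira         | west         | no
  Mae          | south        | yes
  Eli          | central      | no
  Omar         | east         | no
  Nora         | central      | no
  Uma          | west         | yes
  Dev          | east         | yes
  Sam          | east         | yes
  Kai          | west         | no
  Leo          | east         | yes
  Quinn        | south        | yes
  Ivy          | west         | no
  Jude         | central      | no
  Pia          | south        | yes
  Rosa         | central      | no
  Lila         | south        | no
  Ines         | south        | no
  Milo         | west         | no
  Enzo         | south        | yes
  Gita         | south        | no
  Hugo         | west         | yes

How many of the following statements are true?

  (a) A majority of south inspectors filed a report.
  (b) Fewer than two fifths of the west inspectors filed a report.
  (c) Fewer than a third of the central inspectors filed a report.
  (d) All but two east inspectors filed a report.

4

(a) south: |A| = 7, |A ∩ B| = 4; needs |A ∩ B| > |A ∖ B| — true.
(b) west: |A| = 6, |A ∩ B| = 2; needs |A ∩ B| / |A| < 2/5 — true.
(c) central: |A| = 6, |A ∩ B| = 1; needs |A ∩ B| / |A| < 1/3 — true.
(d) east: |A| = 5, |A ∩ B| = 3; needs |A ∖ B| = 2 — true.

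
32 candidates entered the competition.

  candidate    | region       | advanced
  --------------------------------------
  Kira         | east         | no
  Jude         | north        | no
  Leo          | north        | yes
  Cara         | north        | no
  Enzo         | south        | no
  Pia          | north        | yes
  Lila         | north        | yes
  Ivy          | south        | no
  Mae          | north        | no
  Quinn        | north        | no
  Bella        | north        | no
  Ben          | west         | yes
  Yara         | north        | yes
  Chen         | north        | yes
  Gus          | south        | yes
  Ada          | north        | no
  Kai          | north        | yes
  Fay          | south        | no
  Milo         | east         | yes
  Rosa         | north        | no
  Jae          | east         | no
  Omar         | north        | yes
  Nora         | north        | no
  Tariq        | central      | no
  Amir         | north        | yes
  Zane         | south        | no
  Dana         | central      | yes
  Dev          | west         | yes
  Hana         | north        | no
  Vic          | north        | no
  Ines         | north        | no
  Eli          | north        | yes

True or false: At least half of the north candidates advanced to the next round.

False

The determiner here denotes the relation: |A ∩ B| ≥ |A ∖ B|.
|A| = 20, |A ∩ B| = 9, |A ∖ B| = 11.
9 < 11, so the statement is false.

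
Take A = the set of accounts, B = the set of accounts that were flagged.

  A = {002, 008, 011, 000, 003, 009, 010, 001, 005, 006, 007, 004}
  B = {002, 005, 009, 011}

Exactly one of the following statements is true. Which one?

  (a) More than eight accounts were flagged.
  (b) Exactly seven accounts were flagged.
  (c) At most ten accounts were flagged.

|A| = 12, |A ∩ B| = 4, |A ∖ B| = 8.
(a) requires |A ∩ B| > 8: false.
(b) requires |A ∩ B| = 7: false.
(c) requires |A ∩ B| ≤ 10: true.

(c)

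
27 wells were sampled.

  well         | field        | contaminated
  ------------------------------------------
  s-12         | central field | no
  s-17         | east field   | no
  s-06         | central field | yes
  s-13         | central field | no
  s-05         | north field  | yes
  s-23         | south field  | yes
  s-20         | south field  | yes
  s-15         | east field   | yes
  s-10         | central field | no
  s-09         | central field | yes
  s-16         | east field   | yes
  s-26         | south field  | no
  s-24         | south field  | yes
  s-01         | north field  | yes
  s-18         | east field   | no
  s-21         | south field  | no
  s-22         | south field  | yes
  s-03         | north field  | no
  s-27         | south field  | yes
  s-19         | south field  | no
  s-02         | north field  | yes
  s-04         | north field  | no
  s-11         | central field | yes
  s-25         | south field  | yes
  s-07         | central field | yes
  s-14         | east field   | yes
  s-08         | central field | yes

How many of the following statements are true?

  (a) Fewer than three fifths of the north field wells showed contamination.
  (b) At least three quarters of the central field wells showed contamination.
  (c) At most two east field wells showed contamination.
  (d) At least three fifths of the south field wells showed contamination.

(a) north field: |A| = 5, |A ∩ B| = 3; needs |A ∩ B| / |A| < 3/5 — false.
(b) central field: |A| = 8, |A ∩ B| = 5; needs |A ∩ B| / |A| ≥ 3/4 — false.
(c) east field: |A| = 5, |A ∩ B| = 3; needs |A ∩ B| ≤ 2 — false.
(d) south field: |A| = 9, |A ∩ B| = 6; needs |A ∩ B| / |A| ≥ 3/5 — true.

1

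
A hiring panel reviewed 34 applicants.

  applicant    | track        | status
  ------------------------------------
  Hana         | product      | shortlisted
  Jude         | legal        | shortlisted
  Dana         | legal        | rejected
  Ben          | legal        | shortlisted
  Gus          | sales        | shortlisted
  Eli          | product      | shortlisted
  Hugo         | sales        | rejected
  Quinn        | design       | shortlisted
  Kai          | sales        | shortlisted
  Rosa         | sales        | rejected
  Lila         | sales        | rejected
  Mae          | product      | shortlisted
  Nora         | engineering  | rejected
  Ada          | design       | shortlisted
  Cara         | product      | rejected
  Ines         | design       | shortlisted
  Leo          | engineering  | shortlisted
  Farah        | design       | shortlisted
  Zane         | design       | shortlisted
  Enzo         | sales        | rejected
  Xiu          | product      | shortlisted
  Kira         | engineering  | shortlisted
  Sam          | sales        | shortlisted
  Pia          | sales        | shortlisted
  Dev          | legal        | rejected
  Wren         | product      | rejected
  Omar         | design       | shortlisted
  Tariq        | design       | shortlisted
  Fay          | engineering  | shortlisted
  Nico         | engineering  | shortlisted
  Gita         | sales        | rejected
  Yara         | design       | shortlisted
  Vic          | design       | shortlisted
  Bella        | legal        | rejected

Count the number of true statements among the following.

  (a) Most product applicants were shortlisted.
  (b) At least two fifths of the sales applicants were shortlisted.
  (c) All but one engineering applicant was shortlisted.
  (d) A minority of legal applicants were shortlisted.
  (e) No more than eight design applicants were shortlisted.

(a) product: |A| = 6, |A ∩ B| = 4; needs |A ∩ B| > |A ∖ B| — true.
(b) sales: |A| = 9, |A ∩ B| = 4; needs |A ∩ B| / |A| ≥ 2/5 — true.
(c) engineering: |A| = 5, |A ∩ B| = 4; needs |A ∖ B| = 1 — true.
(d) legal: |A| = 5, |A ∩ B| = 2; needs |A ∩ B| < |A ∖ B| — true.
(e) design: |A| = 9, |A ∩ B| = 9; needs |A ∩ B| ≤ 8 — false.

4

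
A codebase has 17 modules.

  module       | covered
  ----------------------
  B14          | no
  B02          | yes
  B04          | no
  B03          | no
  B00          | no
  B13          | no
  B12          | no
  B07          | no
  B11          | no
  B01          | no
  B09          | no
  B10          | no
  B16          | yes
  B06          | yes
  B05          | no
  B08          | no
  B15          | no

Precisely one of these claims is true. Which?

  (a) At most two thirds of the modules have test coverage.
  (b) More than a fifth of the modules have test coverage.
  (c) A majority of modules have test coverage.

|A| = 17, |A ∩ B| = 3, |A ∖ B| = 14.
(a) requires |A ∩ B| / |A| ≤ 2/3: true.
(b) requires |A ∩ B| / |A| > 1/5: false.
(c) requires |A ∩ B| > |A ∖ B|: false.

(a)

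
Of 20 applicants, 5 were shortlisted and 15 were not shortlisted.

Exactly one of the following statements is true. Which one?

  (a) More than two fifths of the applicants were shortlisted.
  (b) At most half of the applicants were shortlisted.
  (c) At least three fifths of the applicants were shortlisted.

|A| = 20, |A ∩ B| = 5, |A ∖ B| = 15.
(a) requires |A ∩ B| / |A| > 2/5: false.
(b) requires |A ∩ B| ≤ |A ∖ B|: true.
(c) requires |A ∩ B| / |A| ≥ 3/5: false.

(b)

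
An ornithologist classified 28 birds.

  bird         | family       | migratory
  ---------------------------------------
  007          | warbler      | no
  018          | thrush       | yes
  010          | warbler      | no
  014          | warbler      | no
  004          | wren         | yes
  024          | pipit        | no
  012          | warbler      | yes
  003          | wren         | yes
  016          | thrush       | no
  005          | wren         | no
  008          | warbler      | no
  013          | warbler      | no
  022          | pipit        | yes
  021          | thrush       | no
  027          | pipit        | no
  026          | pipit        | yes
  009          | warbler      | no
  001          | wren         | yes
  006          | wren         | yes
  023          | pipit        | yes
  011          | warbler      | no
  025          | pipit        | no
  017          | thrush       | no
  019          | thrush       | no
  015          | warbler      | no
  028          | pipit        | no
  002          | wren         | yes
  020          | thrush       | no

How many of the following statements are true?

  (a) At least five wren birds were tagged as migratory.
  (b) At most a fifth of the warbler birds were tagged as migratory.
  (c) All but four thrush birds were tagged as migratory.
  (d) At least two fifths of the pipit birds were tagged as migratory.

3

(a) wren: |A| = 6, |A ∩ B| = 5; needs |A ∩ B| ≥ 5 — true.
(b) warbler: |A| = 9, |A ∩ B| = 1; needs |A ∩ B| / |A| ≤ 1/5 — true.
(c) thrush: |A| = 6, |A ∩ B| = 1; needs |A ∖ B| = 4 — false.
(d) pipit: |A| = 7, |A ∩ B| = 3; needs |A ∩ B| / |A| ≥ 2/5 — true.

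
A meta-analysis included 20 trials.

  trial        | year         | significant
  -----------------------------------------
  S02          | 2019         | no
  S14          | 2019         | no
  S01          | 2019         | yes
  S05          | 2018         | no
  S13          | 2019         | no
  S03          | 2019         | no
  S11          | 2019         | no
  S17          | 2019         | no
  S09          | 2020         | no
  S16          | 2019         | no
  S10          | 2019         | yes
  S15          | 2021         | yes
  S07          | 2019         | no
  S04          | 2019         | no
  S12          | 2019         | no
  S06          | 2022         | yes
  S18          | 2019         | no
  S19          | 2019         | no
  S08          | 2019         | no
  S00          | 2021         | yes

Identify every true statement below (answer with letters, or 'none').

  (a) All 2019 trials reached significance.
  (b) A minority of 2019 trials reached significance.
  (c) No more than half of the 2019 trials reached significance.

|A| = 15, |A ∩ B| = 2, |A ∖ B| = 13.
(a) A ⊆ B, i.e. every element of A is in B (|A ∖ B| = 0): fails.
(b) |A ∩ B| < |A ∖ B|: holds.
(c) |A ∩ B| ≤ |A ∖ B|: holds.

(b), (c)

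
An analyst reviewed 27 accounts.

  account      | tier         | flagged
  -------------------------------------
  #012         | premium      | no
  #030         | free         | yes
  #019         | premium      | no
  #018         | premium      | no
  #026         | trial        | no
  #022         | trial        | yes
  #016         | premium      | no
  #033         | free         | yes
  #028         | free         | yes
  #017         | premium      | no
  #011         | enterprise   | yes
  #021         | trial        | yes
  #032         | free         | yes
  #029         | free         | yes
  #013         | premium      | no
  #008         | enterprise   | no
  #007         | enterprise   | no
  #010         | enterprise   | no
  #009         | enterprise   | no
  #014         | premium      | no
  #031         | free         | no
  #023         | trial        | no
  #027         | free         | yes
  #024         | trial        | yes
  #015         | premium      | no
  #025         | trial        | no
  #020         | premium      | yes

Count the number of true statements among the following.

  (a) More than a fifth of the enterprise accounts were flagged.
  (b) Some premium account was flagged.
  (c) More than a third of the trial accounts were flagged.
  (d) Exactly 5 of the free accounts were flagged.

2

(a) enterprise: |A| = 5, |A ∩ B| = 1; needs |A ∩ B| / |A| > 1/5 — false.
(b) premium: |A| = 9, |A ∩ B| = 1; needs A ∩ B ≠ ∅ (|A ∩ B| ≥ 1) — true.
(c) trial: |A| = 6, |A ∩ B| = 3; needs |A ∩ B| / |A| > 1/3 — true.
(d) free: |A| = 7, |A ∩ B| = 6; needs |A ∩ B| = 5 — false.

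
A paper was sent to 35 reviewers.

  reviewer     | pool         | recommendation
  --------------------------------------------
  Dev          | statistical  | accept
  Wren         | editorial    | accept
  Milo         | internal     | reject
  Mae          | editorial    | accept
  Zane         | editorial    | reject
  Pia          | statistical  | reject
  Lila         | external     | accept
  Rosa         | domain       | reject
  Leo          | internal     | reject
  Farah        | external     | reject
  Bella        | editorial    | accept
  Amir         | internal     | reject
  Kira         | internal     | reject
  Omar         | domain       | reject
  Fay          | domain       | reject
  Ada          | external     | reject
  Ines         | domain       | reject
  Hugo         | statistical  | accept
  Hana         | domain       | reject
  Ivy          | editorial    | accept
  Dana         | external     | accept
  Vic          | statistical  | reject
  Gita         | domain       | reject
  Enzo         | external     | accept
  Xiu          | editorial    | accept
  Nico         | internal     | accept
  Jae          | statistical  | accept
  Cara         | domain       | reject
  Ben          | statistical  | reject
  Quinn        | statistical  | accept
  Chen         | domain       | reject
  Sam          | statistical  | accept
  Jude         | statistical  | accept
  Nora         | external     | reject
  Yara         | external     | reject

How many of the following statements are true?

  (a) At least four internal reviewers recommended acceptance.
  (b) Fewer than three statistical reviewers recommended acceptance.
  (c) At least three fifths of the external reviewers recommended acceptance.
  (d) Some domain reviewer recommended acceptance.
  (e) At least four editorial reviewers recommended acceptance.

1

(a) internal: |A| = 5, |A ∩ B| = 1; needs |A ∩ B| ≥ 4 — false.
(b) statistical: |A| = 9, |A ∩ B| = 6; needs |A ∩ B| < 3 — false.
(c) external: |A| = 7, |A ∩ B| = 3; needs |A ∩ B| / |A| ≥ 3/5 — false.
(d) domain: |A| = 8, |A ∩ B| = 0; needs A ∩ B ≠ ∅ (|A ∩ B| ≥ 1) — false.
(e) editorial: |A| = 6, |A ∩ B| = 5; needs |A ∩ B| ≥ 4 — true.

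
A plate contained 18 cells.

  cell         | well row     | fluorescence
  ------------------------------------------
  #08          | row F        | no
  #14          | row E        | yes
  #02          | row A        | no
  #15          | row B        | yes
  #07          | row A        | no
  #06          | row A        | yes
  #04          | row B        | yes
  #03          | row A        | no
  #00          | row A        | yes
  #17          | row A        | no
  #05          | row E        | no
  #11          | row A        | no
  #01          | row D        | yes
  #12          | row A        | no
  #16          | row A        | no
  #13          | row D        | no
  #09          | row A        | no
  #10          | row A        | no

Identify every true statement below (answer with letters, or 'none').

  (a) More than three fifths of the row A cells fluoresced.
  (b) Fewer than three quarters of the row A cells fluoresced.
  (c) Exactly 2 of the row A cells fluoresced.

|A| = 11, |A ∩ B| = 2, |A ∖ B| = 9.
(a) |A ∩ B| / |A| > 3/5: fails.
(b) |A ∩ B| / |A| < 3/4: holds.
(c) |A ∩ B| = 2: holds.

(b), (c)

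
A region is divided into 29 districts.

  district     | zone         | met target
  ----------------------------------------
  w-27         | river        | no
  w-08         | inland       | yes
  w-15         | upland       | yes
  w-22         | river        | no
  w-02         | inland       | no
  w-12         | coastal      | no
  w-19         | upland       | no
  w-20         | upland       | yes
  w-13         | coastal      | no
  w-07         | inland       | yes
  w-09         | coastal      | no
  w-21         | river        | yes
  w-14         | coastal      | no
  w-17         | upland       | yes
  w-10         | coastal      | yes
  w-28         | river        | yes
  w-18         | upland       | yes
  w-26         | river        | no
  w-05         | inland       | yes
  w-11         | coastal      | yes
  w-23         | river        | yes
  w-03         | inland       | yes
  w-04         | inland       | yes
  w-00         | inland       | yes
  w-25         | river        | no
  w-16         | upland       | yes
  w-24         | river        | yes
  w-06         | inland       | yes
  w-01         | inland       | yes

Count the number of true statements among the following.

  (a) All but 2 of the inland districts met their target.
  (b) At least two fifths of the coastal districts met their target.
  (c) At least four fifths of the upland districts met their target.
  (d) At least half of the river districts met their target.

2

(a) inland: |A| = 9, |A ∩ B| = 8; needs |A ∖ B| = 2 — false.
(b) coastal: |A| = 6, |A ∩ B| = 2; needs |A ∩ B| / |A| ≥ 2/5 — false.
(c) upland: |A| = 6, |A ∩ B| = 5; needs |A ∩ B| / |A| ≥ 4/5 — true.
(d) river: |A| = 8, |A ∩ B| = 4; needs |A ∩ B| ≥ |A ∖ B| — true.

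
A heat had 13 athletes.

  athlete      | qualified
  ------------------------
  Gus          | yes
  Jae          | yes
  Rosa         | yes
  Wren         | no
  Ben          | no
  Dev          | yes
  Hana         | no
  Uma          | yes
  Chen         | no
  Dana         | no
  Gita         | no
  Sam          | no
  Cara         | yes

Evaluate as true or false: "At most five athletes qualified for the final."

False

'At most five athletes qualified for the final' holds iff |A ∩ B| ≤ 5.
A (the restrictor) = {Gus, Jae, Rosa, Wren, Ben, Dev, Hana, Uma, Chen, Dana, Gita, Sam, Cara}, |A| = 13.
A ∩ B = {Gus, Jae, Rosa, Dev, Uma, Cara}, so |A ∩ B| = 6.
|A ∩ B| = 6, so the statement is false.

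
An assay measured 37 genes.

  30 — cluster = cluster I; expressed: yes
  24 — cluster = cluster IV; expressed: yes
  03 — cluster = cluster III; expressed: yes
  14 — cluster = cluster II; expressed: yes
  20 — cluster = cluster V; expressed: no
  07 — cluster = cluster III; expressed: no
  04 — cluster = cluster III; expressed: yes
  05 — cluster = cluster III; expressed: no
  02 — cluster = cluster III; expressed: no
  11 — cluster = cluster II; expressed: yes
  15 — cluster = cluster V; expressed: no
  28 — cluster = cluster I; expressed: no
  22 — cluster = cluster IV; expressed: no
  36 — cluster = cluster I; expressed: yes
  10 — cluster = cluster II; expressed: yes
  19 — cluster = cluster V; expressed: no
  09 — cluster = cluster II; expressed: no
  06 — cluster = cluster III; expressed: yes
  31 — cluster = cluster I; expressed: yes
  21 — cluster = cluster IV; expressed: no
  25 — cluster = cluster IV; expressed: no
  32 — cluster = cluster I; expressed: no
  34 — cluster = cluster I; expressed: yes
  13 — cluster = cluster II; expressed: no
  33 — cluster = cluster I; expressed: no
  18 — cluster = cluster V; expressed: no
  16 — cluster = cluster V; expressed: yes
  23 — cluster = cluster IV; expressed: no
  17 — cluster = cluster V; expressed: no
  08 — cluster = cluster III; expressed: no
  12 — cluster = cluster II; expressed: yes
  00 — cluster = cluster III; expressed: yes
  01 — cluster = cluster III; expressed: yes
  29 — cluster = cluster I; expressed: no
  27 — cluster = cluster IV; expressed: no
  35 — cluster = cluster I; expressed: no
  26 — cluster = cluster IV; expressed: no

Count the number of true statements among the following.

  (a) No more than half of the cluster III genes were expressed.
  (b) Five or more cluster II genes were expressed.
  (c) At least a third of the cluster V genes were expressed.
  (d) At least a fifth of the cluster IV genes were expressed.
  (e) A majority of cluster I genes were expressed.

0

(a) cluster III: |A| = 9, |A ∩ B| = 5; needs |A ∩ B| ≤ |A ∖ B| — false.
(b) cluster II: |A| = 6, |A ∩ B| = 4; needs |A ∩ B| ≥ 5 — false.
(c) cluster V: |A| = 6, |A ∩ B| = 1; needs |A ∩ B| / |A| ≥ 1/3 — false.
(d) cluster IV: |A| = 7, |A ∩ B| = 1; needs |A ∩ B| / |A| ≥ 1/5 — false.
(e) cluster I: |A| = 9, |A ∩ B| = 4; needs |A ∩ B| > |A ∖ B| — false.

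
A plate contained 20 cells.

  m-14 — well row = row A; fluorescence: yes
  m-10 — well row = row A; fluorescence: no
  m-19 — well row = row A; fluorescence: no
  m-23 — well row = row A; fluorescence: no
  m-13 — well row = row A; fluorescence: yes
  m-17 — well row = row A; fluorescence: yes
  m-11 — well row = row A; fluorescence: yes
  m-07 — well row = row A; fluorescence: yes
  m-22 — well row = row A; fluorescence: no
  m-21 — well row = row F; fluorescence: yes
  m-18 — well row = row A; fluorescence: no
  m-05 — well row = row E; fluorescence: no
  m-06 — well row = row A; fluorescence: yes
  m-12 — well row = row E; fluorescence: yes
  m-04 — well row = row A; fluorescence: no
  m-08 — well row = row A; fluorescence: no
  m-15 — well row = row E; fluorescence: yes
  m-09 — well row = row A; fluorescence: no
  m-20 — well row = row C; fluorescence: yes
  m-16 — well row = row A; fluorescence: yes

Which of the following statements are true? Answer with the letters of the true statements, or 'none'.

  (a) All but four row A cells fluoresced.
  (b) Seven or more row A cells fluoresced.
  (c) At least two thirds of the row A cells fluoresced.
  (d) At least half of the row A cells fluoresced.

(b)

|A| = 15, |A ∩ B| = 7, |A ∖ B| = 8.
(a) |A ∖ B| = 4: fails.
(b) |A ∩ B| ≥ 7: holds.
(c) |A ∩ B| / |A| ≥ 2/3: fails.
(d) |A ∩ B| ≥ |A ∖ B|: fails.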